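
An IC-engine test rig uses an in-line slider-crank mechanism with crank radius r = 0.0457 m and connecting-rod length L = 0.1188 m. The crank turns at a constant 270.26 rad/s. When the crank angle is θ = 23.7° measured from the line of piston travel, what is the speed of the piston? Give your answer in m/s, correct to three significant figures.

6.73

ω = 270.3 rad/s
For an in-line slider-crank, x = r cosθ + √(L² − r² sin²θ), so v = −rω sinθ·[1 + r cosθ/√(L² − r² sin²θ)].
With r = 0.0457 m, L = 0.1188 m, θ = 23.7°: √(L² − r² sin²θ) = 0.11737 m.
v = −0.0457·270.3·0.40195·[1 + 0.0457·0.91566/0.11737] = -6.7343 m/s.
|v| = 6.7343 m/s.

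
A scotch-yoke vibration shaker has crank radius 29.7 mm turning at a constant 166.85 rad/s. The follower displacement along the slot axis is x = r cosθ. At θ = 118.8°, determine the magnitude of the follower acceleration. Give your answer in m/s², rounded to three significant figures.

398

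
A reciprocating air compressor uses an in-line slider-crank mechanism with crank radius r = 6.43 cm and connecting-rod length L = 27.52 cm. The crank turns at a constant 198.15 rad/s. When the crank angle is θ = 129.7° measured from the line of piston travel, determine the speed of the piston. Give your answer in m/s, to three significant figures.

8.32

ω = 198.2 rad/s
For an in-line slider-crank, x = r cosθ + √(L² − r² sin²θ), so v = −rω sinθ·[1 + r cosθ/√(L² − r² sin²θ)].
With r = 0.0643 m, L = 0.2752 m, θ = 129.7°: √(L² − r² sin²θ) = 0.27072 m.
v = −0.0643·198.2·0.76940·[1 + 0.0643·-0.63877/0.27072] = -8.3157 m/s.
|v| = 8.3157 m/s.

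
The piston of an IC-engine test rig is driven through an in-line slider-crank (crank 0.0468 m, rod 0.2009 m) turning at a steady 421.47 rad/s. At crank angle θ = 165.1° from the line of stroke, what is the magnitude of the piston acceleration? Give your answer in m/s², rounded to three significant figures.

ω = 421.5 rad/s
x(θ) = r cosθ + √(L² − r² sin²θ); with ω constant, a = ω²·d²x/dθ².
d²x/dθ² = −r cosθ − r²(cos2θ)/√u − r⁴ sin²2θ/(4u^{3/2}),  u = L² − r² sin²θ = 0.040216 m².
Substituting r = 0.0468 m, L = 0.2009 m, θ = 165.1°: d²x/dθ² = +0.035712 m.
a = ω²·d²x/dθ² = (421.5)²·(+0.035712) = +6343.8 m/s²;  |a| = 6343.8 m/s².

6340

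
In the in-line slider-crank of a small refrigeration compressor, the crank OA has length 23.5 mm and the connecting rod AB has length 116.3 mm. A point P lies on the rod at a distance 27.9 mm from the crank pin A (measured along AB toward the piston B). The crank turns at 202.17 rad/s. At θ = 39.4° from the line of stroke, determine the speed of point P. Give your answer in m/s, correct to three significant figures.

4.19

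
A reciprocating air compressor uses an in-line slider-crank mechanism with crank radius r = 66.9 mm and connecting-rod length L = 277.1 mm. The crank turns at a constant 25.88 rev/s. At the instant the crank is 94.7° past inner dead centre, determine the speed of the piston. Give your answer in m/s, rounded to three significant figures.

ω = 2π·25.9 = 162.6 rad/s
For an in-line slider-crank, x = r cosθ + √(L² − r² sin²θ), so v = −rω sinθ·[1 + r cosθ/√(L² − r² sin²θ)].
With r = 0.0669 m, L = 0.2771 m, θ = 94.7°: √(L² − r² sin²θ) = 0.26896 m.
v = −0.0669·162.6·0.99664·[1 + 0.0669·-0.08194/0.26896] = -10.621 m/s.
|v| = 10.621 m/s.

10.6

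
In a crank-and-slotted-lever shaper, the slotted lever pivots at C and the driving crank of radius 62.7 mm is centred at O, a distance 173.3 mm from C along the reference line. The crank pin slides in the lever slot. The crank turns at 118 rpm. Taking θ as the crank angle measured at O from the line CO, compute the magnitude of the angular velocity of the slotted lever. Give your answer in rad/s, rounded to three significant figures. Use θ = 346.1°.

3.25

ω = 12.36 rad/s (from 118 rpm).
Crank pin A relative to C: A = (d + r cosθ, r sinθ); lever angle φ = atan2(r sinθ, d + r cosθ).
Differentiating tanφ: φ̇ = rω(d cosθ + r)/(d² + r² + 2dr cosθ).
d² + r² + 2dr cosθ = |CA|² = 0.0550596 m²;  d cosθ + r = +0.23093 m.
|ω_lever| = |0.0627·12.36·+0.23093| / 0.0550596 = 3.2495 rad/s.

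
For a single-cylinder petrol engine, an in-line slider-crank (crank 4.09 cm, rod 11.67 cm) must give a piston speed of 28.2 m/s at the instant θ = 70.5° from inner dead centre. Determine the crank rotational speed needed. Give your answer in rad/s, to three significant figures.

For an in-line slider-crank, |v_piston| = rω|sinθ|·[1 + r cosθ/√(L² − r² sin²θ)].
With r = 0.0409 m, L = 0.1167 m, θ = 70.5°: the bracketed kinematic factor |dx/dθ| = 0.043333 m.
ω = v/|dx/dθ| = 28.2/0.043333 = 650.78 rad/s.

651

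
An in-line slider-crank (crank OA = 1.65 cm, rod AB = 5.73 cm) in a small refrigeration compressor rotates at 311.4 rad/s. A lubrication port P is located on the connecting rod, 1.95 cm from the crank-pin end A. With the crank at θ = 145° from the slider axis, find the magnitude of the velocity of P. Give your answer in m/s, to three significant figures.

ω = 311.4 rad/s.  Crank-pin speed |V_A| = rω = 5.1381 m/s, perpendicular to OA.
Rod angle: sinφ = −(r/L) sinθ ⇒ φ = -9.507°; ω_rod = −rω cosθ/√(L²−r²sin²θ) = +74.476 rad/s.
V_P = V_A + ω_rod × AP, with AP = 0.0195 m along the rod.
Components: V_Px = −rω sinθ − a·ω_rod·sinφ = -2.7072 m/s;  V_Py = rω cosθ + a·ω_rod·cosφ = -2.7765 m/s.
|V_P| = √(V_Px² + V_Py²) = 3.8779 m/s.

3.88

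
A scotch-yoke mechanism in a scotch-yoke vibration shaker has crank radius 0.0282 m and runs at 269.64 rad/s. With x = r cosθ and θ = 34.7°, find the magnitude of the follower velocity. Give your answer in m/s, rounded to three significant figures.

ω = 269.6 rad/s
x = r cosθ ⇒ ẋ = −rω sinθ.
|v| = rω|sinθ| = 0.0282·269.6·|sin 34.7°| = 4.3287 m/s.

4.33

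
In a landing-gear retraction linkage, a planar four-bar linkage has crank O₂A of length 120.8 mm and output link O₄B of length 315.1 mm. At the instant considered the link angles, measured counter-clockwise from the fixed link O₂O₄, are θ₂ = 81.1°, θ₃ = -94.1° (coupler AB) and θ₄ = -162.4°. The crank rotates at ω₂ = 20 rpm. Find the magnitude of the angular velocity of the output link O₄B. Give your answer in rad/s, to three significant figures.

0.0723

ω₂ = 2.094 rad/s (from 20 rpm).
Differentiating the loop-closure r₂e^{iθ₂}+r₃e^{iθ₃}=r₁+r₄e^{iθ₄} gives r₂ω₂e^{iθ₂}+r₃ω₃e^{iθ₃}=r₄ω₄e^{iθ₄}.
Eliminating the other unknown: ω₄ = r₂ω₂ sin(θ₂−θ₃) / [r₄ sin(θ₄−θ₃)].
Numerator sine = +0.08368; denominator sine = -0.92913.
Result = 0.1208·2.094·(+0.08368) / (0.3151·(-0.92913)) = -0.072312 rad/s; magnitude 0.072312 rad/s.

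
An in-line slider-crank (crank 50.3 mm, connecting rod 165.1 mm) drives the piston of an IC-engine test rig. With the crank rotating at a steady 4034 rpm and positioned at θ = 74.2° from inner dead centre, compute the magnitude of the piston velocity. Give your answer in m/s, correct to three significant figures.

ω = 2π·4034/60 = 422.4 rad/s
For an in-line slider-crank, x = r cosθ + √(L² − r² sin²θ), so v = −rω sinθ·[1 + r cosθ/√(L² − r² sin²θ)].
With r = 0.0503 m, L = 0.1651 m, θ = 74.2°: √(L² − r² sin²θ) = 0.15785 m.
v = −0.0503·422.4·0.96222·[1 + 0.0503·0.27228/0.15785] = -22.22 m/s.
|v| = 22.22 m/s.

22.2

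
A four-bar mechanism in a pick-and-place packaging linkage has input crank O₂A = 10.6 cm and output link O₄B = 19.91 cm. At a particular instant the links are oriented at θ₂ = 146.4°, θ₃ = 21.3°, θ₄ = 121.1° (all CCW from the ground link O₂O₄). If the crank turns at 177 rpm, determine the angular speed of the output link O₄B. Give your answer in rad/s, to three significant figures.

ω₂ = 18.54 rad/s (from 177 rpm).
Differentiating the loop-closure r₂e^{iθ₂}+r₃e^{iθ₃}=r₁+r₄e^{iθ₄} gives r₂ω₂e^{iθ₂}+r₃ω₃e^{iθ₃}=r₄ω₄e^{iθ₄}.
Eliminating the other unknown: ω₄ = r₂ω₂ sin(θ₂−θ₃) / [r₄ sin(θ₄−θ₃)].
Numerator sine = +0.81815; denominator sine = +0.98541.
Result = 0.106·18.54·(+0.81815) / (0.1991·(+0.98541)) = +8.1932 rad/s; magnitude 8.1932 rad/s.

8.19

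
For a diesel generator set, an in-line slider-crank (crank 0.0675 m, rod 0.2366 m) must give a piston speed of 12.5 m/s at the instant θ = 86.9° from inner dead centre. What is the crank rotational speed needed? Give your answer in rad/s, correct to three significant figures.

For an in-line slider-crank, |v_piston| = rω|sinθ|·[1 + r cosθ/√(L² − r² sin²θ)].
With r = 0.0675 m, L = 0.2366 m, θ = 86.9°: the bracketed kinematic factor |dx/dθ| = 0.068486 m.
ω = v/|dx/dθ| = 12.5/0.068486 = 182.52 rad/s.

183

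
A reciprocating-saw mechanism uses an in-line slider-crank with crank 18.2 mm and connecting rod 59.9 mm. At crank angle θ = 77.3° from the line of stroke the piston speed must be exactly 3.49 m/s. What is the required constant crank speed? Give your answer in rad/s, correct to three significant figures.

For an in-line slider-crank, |v_piston| = rω|sinθ|·[1 + r cosθ/√(L² − r² sin²θ)].
With r = 0.0182 m, L = 0.0599 m, θ = 77.3°: the bracketed kinematic factor |dx/dθ| = 0.018997 m.
ω = v/|dx/dθ| = 3.49/0.018997 = 183.72 rad/s.

184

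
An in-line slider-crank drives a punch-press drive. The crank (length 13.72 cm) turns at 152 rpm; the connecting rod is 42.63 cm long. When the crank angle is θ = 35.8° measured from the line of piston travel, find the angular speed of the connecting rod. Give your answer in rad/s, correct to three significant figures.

ω = 15.92 rad/s (converted from 152 rpm).
The rod makes angle φ with the slider axis where L sinφ = r sinθ; differentiating, L cosφ·φ̇ = r ω cosθ.
L cosφ = √(L² − r² sin²θ) = 0.41868 m.
|ω_rod| = r ω |cosθ| / √(L² − r² sin²θ) = 0.1372·15.92·0.81106/0.41868 = 4.2306 rad/s.

4.23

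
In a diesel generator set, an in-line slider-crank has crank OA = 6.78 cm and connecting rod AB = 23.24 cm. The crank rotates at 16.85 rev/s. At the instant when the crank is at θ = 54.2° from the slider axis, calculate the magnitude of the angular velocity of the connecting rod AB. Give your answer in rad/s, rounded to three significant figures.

ω = 105.9 rad/s (converted from 16.85 rev/s).
The rod makes angle φ with the slider axis where L sinφ = r sinθ; differentiating, L cosφ·φ̇ = r ω cosθ.
L cosφ = √(L² − r² sin²θ) = 0.2258 m.
|ω_rod| = r ω |cosθ| / √(L² − r² sin²θ) = 0.0678·105.9·0.58496/0.2258 = 18.596 rad/s.

18.6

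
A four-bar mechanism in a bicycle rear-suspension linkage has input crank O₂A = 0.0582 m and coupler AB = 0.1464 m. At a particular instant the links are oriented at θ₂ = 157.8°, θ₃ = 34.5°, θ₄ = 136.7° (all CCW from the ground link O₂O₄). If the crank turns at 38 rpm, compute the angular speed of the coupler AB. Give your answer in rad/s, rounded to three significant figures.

ω₂ = 3.979 rad/s (from 38 rpm).
Differentiating the loop-closure r₂e^{iθ₂}+r₃e^{iθ₃}=r₁+r₄e^{iθ₄} gives r₂ω₂e^{iθ₂}+r₃ω₃e^{iθ₃}=r₄ω₄e^{iθ₄}.
Eliminating the other unknown: ω₃ = r₂ω₂ sin(θ₄−θ₂) / [r₃ sin(θ₃−θ₄)].
Numerator sine = -0.36000; denominator sine = -0.97742.
Result = 0.0582·3.979·(-0.36000) / (0.1464·(-0.97742)) = +0.58266 rad/s; magnitude 0.58266 rad/s.

0.583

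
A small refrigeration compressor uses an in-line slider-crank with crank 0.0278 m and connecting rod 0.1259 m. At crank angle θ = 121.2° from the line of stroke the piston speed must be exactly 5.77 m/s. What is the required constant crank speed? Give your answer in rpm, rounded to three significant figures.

For an in-line slider-crank, |v_piston| = rω|sinθ|·[1 + r cosθ/√(L² − r² sin²θ)].
With r = 0.0278 m, L = 0.1259 m, θ = 121.2°: the bracketed kinematic factor |dx/dθ| = 0.021009 m.
ω = v/|dx/dθ| = 5.77/0.021009 = 274.64 rad/s.
N = 60ω/(2π) = 2622.6 rpm.

2620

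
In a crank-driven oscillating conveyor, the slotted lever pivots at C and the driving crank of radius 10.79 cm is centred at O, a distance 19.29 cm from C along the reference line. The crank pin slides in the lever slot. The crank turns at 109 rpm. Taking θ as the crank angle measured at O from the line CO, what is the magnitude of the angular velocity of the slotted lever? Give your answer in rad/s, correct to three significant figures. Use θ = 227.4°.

ω = 11.41 rad/s (from 109 rpm).
Crank pin A relative to C: A = (d + r cosθ, r sinθ); lever angle φ = atan2(r sinθ, d + r cosθ).
Differentiating tanφ: φ̇ = rω(d cosθ + r)/(d² + r² + 2dr cosθ).
d² + r² + 2dr cosθ = |CA|² = 0.0206759 m²;  d cosθ + r = -0.022669 m.
|ω_lever| = |0.1079·11.41·-0.022669| / 0.0206759 = 1.3504 rad/s.

1.35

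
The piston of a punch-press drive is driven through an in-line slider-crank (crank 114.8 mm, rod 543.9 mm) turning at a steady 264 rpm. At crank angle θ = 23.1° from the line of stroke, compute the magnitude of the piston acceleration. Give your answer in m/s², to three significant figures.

ω = 2π·264/60 = 27.65 rad/s
x(θ) = r cosθ + √(L² − r² sin²θ); with ω constant, a = ω²·d²x/dθ².
d²x/dθ² = −r cosθ − r²(cos2θ)/√u − r⁴ sin²2θ/(4u^{3/2}),  u = L² − r² sin²θ = 0.293799 m².
Substituting r = 0.1148 m, L = 0.5439 m, θ = 23.1°: d²x/dθ² = -0.12257 m.
a = ω²·d²x/dθ² = (27.65)²·(-0.12257) = -93.678 m/s²;  |a| = 93.678 m/s².

93.7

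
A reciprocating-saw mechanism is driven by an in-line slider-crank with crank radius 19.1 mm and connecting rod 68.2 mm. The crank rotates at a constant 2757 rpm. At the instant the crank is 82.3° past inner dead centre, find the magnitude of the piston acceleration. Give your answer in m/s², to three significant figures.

ω = 2π·2757/60 = 288.7 rad/s
x(θ) = r cosθ + √(L² − r² sin²θ); with ω constant, a = ω²·d²x/dθ².
d²x/dθ² = −r cosθ − r²(cos2θ)/√u − r⁴ sin²2θ/(4u^{3/2}),  u = L² − r² sin²θ = 0.00429298 m².
Substituting r = 0.0191 m, L = 0.0682 m, θ = 82.3°: d²x/dθ² = +0.0028005 m.
a = ω²·d²x/dθ² = (288.7)²·(+0.0028005) = +233.43 m/s²;  |a| = 233.43 m/s².

233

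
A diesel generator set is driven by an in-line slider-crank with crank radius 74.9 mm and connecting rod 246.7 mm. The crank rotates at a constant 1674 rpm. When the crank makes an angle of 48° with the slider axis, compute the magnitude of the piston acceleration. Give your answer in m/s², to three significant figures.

1480

ω = 2π·1674/60 = 175.3 rad/s
x(θ) = r cosθ + √(L² − r² sin²θ); with ω constant, a = ω²·d²x/dθ².
d²x/dθ² = −r cosθ − r²(cos2θ)/√u − r⁴ sin²2θ/(4u^{3/2}),  u = L² − r² sin²θ = 0.0577627 m².
Substituting r = 0.0749 m, L = 0.2467 m, θ = 48°: d²x/dθ² = -0.048239 m.
a = ω²·d²x/dθ² = (175.3)²·(-0.048239) = -1482.4 m/s²;  |a| = 1482.4 m/s².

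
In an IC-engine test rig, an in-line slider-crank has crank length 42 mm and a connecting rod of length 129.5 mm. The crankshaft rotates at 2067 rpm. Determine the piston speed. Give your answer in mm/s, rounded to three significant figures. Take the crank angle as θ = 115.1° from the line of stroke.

ω = 2π·2067/60 = 216.5 rad/s
For an in-line slider-crank, x = r cosθ + √(L² − r² sin²θ), so v = −rω sinθ·[1 + r cosθ/√(L² − r² sin²θ)].
With r = 0.042 m, L = 0.1295 m, θ = 115.1°: √(L² − r² sin²θ) = 0.12379 m.
v = −0.042·216.5·0.90557·[1 + 0.042·-0.42420/0.12379] = -7.0478 m/s.
|v| = 7.0478 m/s = 7047.8 mm/s.

7050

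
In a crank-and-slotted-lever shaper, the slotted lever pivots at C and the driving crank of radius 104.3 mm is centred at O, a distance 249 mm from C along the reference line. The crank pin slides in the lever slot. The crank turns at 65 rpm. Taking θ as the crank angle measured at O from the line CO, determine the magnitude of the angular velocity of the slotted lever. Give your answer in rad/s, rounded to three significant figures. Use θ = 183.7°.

4.86

ω = 6.807 rad/s (from 65 rpm).
Crank pin A relative to C: A = (d + r cosθ, r sinθ); lever angle φ = atan2(r sinθ, d + r cosθ).
Differentiating tanφ: φ̇ = rω(d cosθ + r)/(d² + r² + 2dr cosθ).
d² + r² + 2dr cosθ = |CA|² = 0.0210464 m²;  d cosθ + r = -0.14418 m.
|ω_lever| = |0.1043·6.807·-0.14418| / 0.0210464 = 4.8636 rad/s.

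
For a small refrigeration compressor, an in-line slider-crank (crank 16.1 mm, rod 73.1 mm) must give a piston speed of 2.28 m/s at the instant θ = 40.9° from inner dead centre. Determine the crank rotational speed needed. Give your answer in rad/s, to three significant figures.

For an in-line slider-crank, |v_piston| = rω|sinθ|·[1 + r cosθ/√(L² − r² sin²θ)].
With r = 0.0161 m, L = 0.0731 m, θ = 40.9°: the bracketed kinematic factor |dx/dθ| = 0.012315 m.
ω = v/|dx/dθ| = 2.28/0.012315 = 185.14 rad/s.

185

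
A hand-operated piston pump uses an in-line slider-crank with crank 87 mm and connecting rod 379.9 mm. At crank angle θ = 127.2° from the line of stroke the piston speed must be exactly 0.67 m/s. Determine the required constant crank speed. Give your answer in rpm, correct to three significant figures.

For an in-line slider-crank, |v_piston| = rω|sinθ|·[1 + r cosθ/√(L² − r² sin²θ)].
With r = 0.087 m, L = 0.3799 m, θ = 127.2°: the bracketed kinematic factor |dx/dθ| = 0.05954 m.
ω = v/|dx/dθ| = 0.67/0.05954 = 11.253 rad/s.
N = 60ω/(2π) = 107.46 rpm.

107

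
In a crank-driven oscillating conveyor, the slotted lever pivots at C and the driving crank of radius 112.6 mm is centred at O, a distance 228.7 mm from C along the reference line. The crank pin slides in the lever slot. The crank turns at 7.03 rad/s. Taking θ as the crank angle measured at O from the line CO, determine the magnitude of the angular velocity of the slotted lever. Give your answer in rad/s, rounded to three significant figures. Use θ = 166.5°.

5.83

ω = 7.03 rad/s
Crank pin A relative to C: A = (d + r cosθ, r sinθ); lever angle φ = atan2(r sinθ, d + r cosθ).
Differentiating tanφ: φ̇ = rω(d cosθ + r)/(d² + r² + 2dr cosθ).
d² + r² + 2dr cosθ = |CA|² = 0.0149022 m²;  d cosθ + r = -0.10978 m.
|ω_lever| = |0.1126·7.03·-0.10978| / 0.0149022 = 5.8313 rad/s.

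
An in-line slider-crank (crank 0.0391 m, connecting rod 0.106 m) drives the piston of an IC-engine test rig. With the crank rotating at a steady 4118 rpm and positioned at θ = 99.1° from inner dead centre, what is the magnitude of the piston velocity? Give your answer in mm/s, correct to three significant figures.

15600

ω = 2π·4118/60 = 431.2 rad/s
For an in-line slider-crank, x = r cosθ + √(L² − r² sin²θ), so v = −rω sinθ·[1 + r cosθ/√(L² − r² sin²θ)].
With r = 0.0391 m, L = 0.106 m, θ = 99.1°: √(L² − r² sin²θ) = 0.098719 m.
v = −0.0391·431.2·0.98741·[1 + 0.0391·-0.15816/0.098719] = -15.606 m/s.
|v| = 15.606 m/s = 15606 mm/s.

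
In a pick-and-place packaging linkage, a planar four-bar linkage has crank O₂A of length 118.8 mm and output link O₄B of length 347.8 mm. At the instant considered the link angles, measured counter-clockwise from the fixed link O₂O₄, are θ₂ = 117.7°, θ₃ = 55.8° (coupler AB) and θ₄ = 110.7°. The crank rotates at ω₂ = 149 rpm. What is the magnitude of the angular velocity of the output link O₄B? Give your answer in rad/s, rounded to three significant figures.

5.75

ω₂ = 15.6 rad/s (from 149 rpm).
Differentiating the loop-closure r₂e^{iθ₂}+r₃e^{iθ₃}=r₁+r₄e^{iθ₄} gives r₂ω₂e^{iθ₂}+r₃ω₃e^{iθ₃}=r₄ω₄e^{iθ₄}.
Eliminating the other unknown: ω₄ = r₂ω₂ sin(θ₂−θ₃) / [r₄ sin(θ₄−θ₃)].
Numerator sine = +0.88213; denominator sine = +0.81815.
Result = 0.1188·15.6·(+0.88213) / (0.3478·(+0.81815)) = +5.7465 rad/s; magnitude 5.7465 rad/s.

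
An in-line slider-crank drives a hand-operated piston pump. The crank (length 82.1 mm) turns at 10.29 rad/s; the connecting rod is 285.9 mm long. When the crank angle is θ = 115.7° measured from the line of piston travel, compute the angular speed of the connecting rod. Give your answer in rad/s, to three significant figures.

1.33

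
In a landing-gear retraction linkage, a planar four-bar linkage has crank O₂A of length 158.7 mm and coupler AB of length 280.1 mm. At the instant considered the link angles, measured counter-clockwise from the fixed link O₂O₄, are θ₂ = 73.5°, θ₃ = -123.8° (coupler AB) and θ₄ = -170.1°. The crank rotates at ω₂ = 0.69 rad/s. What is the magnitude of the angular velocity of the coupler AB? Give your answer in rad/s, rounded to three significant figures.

ω₂ = 0.69 rad/s
Differentiating the loop-closure r₂e^{iθ₂}+r₃e^{iθ₃}=r₁+r₄e^{iθ₄} gives r₂ω₂e^{iθ₂}+r₃ω₃e^{iθ₃}=r₄ω₄e^{iθ₄}.
Eliminating the other unknown: ω₃ = r₂ω₂ sin(θ₄−θ₂) / [r₃ sin(θ₃−θ₄)].
Numerator sine = +0.89571; denominator sine = +0.72297.
Result = 0.1587·0.69·(+0.89571) / (0.2801·(+0.72297)) = +0.48435 rad/s; magnitude 0.48435 rad/s.

0.484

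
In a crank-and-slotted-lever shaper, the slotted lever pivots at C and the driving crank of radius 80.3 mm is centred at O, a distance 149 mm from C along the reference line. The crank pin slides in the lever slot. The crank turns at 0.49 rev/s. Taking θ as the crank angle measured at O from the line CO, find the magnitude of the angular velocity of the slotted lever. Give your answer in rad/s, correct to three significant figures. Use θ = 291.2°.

0.889

ω = 3.079 rad/s (from 0.49 rev/s).
Crank pin A relative to C: A = (d + r cosθ, r sinθ); lever angle φ = atan2(r sinθ, d + r cosθ).
Differentiating tanφ: φ̇ = rω(d cosθ + r)/(d² + r² + 2dr cosθ).
d² + r² + 2dr cosθ = |CA|² = 0.0373025 m²;  d cosθ + r = +0.13418 m.
|ω_lever| = |0.0803·3.079·+0.13418| / 0.0373025 = 0.8893 rad/s.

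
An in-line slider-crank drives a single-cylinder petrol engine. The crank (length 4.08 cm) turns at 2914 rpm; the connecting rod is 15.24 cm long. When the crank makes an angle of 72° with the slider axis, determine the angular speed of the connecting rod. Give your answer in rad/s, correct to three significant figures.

ω = 305.2 rad/s (converted from 2914 rpm).
The rod makes angle φ with the slider axis where L sinφ = r sinθ; differentiating, L cosφ·φ̇ = r ω cosθ.
L cosφ = √(L² − r² sin²θ) = 0.14738 m.
|ω_rod| = r ω |cosθ| / √(L² − r² sin²θ) = 0.0408·305.2·0.30902/0.14738 = 26.105 rad/s.

26.1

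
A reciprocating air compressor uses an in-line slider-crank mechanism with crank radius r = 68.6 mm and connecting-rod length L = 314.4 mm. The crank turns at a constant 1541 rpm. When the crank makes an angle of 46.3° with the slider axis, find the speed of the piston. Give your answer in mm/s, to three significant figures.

9230

ω = 2π·1541/60 = 161.4 rad/s
For an in-line slider-crank, x = r cosθ + √(L² − r² sin²θ), so v = −rω sinθ·[1 + r cosθ/√(L² − r² sin²θ)].
With r = 0.0686 m, L = 0.3144 m, θ = 46.3°: √(L² − r² sin²θ) = 0.31046 m.
v = −0.0686·161.4·0.72297·[1 + 0.0686·0.69088/0.31046] = -9.2252 m/s.
|v| = 9.2252 m/s = 9225.2 mm/s.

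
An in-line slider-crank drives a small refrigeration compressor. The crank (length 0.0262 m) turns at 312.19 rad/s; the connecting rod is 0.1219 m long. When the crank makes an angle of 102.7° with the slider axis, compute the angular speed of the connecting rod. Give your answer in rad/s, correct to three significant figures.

15.1

ω = 312.2 rad/s
The rod makes angle φ with the slider axis where L sinφ = r sinθ; differentiating, L cosφ·φ̇ = r ω cosθ.
L cosφ = √(L² − r² sin²θ) = 0.11919 m.
|ω_rod| = r ω |cosθ| / √(L² − r² sin²θ) = 0.0262·312.2·0.21985/0.11919 = 15.087 rad/s.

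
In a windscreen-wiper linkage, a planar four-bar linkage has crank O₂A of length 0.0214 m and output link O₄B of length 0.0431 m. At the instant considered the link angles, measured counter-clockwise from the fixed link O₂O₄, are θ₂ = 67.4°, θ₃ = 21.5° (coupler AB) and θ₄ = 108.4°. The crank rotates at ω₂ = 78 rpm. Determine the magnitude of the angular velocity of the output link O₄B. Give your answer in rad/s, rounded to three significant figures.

2.92

ω₂ = 8.168 rad/s (from 78 rpm).
Differentiating the loop-closure r₂e^{iθ₂}+r₃e^{iθ₃}=r₁+r₄e^{iθ₄} gives r₂ω₂e^{iθ₂}+r₃ω₃e^{iθ₃}=r₄ω₄e^{iθ₄}.
Eliminating the other unknown: ω₄ = r₂ω₂ sin(θ₂−θ₃) / [r₄ sin(θ₄−θ₃)].
Numerator sine = +0.71813; denominator sine = +0.99854.
Result = 0.0214·8.168·(+0.71813) / (0.0431·(+0.99854)) = +2.9167 rad/s; magnitude 2.9167 rad/s.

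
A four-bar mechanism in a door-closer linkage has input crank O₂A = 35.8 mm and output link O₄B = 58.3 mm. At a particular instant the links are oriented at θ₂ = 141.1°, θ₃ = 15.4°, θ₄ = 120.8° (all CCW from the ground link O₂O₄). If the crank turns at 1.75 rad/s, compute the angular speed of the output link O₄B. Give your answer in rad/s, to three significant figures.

0.905

ω₂ = 1.75 rad/s
Differentiating the loop-closure r₂e^{iθ₂}+r₃e^{iθ₃}=r₁+r₄e^{iθ₄} gives r₂ω₂e^{iθ₂}+r₃ω₃e^{iθ₃}=r₄ω₄e^{iθ₄}.
Eliminating the other unknown: ω₄ = r₂ω₂ sin(θ₂−θ₃) / [r₄ sin(θ₄−θ₃)].
Numerator sine = +0.81208; denominator sine = +0.96410.
Result = 0.0358·1.75·(+0.81208) / (0.0583·(+0.96410)) = +0.90518 rad/s; magnitude 0.90518 rad/s.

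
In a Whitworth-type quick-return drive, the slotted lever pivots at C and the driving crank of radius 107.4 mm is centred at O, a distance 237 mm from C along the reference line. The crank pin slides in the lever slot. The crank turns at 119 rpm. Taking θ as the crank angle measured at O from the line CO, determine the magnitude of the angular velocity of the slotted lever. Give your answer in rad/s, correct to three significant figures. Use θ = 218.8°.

3.69

ω = 12.46 rad/s (from 119 rpm).
Crank pin A relative to C: A = (d + r cosθ, r sinθ); lever angle φ = atan2(r sinθ, d + r cosθ).
Differentiating tanφ: φ̇ = rω(d cosθ + r)/(d² + r² + 2dr cosθ).
d² + r² + 2dr cosθ = |CA|² = 0.0280295 m²;  d cosθ + r = -0.077303 m.
|ω_lever| = |0.1074·12.46·-0.077303| / 0.0280295 = 3.6911 rad/s.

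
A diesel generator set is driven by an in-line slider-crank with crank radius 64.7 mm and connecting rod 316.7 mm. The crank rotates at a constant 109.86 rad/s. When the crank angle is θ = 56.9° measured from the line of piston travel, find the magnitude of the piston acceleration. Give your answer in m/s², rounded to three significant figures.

363

ω = 109.9 rad/s
x(θ) = r cosθ + √(L² − r² sin²θ); with ω constant, a = ω²·d²x/dθ².
d²x/dθ² = −r cosθ − r²(cos2θ)/√u − r⁴ sin²2θ/(4u^{3/2}),  u = L² − r² sin²θ = 0.0973612 m².
Substituting r = 0.0647 m, L = 0.3167 m, θ = 56.9°: d²x/dθ² = -0.03004 m.
a = ω²·d²x/dθ² = (109.9)²·(-0.03004) = -362.56 m/s²;  |a| = 362.56 m/s².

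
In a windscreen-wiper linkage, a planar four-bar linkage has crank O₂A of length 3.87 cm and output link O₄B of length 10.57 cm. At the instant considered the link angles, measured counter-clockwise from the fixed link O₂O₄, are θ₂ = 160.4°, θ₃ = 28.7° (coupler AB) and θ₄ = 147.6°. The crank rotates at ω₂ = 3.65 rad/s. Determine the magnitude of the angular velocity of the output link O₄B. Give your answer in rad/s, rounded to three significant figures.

1.14

ω₂ = 3.65 rad/s
Differentiating the loop-closure r₂e^{iθ₂}+r₃e^{iθ₃}=r₁+r₄e^{iθ₄} gives r₂ω₂e^{iθ₂}+r₃ω₃e^{iθ₃}=r₄ω₄e^{iθ₄}.
Eliminating the other unknown: ω₄ = r₂ω₂ sin(θ₂−θ₃) / [r₄ sin(θ₄−θ₃)].
Numerator sine = +0.74664; denominator sine = +0.87546.
Result = 0.0387·3.65·(+0.74664) / (0.1057·(+0.87546)) = +1.1397 rad/s; magnitude 1.1397 rad/s.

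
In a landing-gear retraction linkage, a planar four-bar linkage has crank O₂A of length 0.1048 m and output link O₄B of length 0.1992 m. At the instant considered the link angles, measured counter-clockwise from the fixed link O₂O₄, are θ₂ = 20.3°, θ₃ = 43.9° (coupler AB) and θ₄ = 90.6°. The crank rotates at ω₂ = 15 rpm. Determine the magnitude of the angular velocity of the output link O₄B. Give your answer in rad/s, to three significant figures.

ω₂ = 1.571 rad/s (from 15 rpm).
Differentiating the loop-closure r₂e^{iθ₂}+r₃e^{iθ₃}=r₁+r₄e^{iθ₄} gives r₂ω₂e^{iθ₂}+r₃ω₃e^{iθ₃}=r₄ω₄e^{iθ₄}.
Eliminating the other unknown: ω₄ = r₂ω₂ sin(θ₂−θ₃) / [r₄ sin(θ₄−θ₃)].
Numerator sine = -0.40035; denominator sine = +0.72777.
Result = 0.1048·1.571·(-0.40035) / (0.1992·(+0.72777)) = -0.45461 rad/s; magnitude 0.45461 rad/s.

0.455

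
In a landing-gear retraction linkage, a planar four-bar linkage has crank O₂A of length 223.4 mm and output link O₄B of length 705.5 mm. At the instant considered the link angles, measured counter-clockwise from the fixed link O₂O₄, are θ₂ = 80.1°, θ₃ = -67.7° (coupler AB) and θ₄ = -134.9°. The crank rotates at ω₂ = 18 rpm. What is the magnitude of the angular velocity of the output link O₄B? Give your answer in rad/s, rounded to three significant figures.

ω₂ = 1.885 rad/s (from 18 rpm).
Differentiating the loop-closure r₂e^{iθ₂}+r₃e^{iθ₃}=r₁+r₄e^{iθ₄} gives r₂ω₂e^{iθ₂}+r₃ω₃e^{iθ₃}=r₄ω₄e^{iθ₄}.
Eliminating the other unknown: ω₄ = r₂ω₂ sin(θ₂−θ₃) / [r₄ sin(θ₄−θ₃)].
Numerator sine = +0.53288; denominator sine = -0.92186.
Result = 0.2234·1.885·(+0.53288) / (0.7055·(-0.92186)) = -0.34502 rad/s; magnitude 0.34502 rad/s.

0.345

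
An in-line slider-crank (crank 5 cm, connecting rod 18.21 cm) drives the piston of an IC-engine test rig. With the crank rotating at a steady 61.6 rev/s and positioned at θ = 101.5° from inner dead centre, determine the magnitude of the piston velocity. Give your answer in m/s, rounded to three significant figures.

17.9

ω = 2π·61.6 = 387 rad/s
For an in-line slider-crank, x = r cosθ + √(L² − r² sin²θ), so v = −rω sinθ·[1 + r cosθ/√(L² − r² sin²θ)].
With r = 0.05 m, L = 0.1821 m, θ = 101.5°: √(L² − r² sin²θ) = 0.17538 m.
v = −0.05·387·0.97992·[1 + 0.05·-0.19937/0.17538] = -17.886 m/s.
|v| = 17.886 m/s.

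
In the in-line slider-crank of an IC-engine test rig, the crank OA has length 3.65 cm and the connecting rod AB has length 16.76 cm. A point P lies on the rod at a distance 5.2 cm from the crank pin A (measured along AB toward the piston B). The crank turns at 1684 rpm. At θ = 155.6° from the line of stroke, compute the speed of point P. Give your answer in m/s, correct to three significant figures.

4.75

ω = 176.3 rad/s.  Crank-pin speed |V_A| = rω = 6.4367 m/s, perpendicular to OA.
Rod angle: sinφ = −(r/L) sinθ ⇒ φ = -5.162°; ω_rod = −rω cosθ/√(L²−r²sin²θ) = +35.117 rad/s.
V_P = V_A + ω_rod × AP, with AP = 0.052 m along the rod.
Components: V_Px = −rω sinθ − a·ω_rod·sinφ = -2.4947 m/s;  V_Py = rω cosθ + a·ω_rod·cosφ = -4.0431 m/s.
|V_P| = √(V_Px² + V_Py²) = 4.7508 m/s.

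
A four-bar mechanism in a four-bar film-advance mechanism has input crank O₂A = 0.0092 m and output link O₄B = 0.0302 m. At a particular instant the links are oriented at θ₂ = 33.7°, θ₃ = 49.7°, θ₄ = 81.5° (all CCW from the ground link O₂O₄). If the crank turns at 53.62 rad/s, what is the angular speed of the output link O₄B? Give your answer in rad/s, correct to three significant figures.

8.54

ω₂ = 53.62 rad/s
Differentiating the loop-closure r₂e^{iθ₂}+r₃e^{iθ₃}=r₁+r₄e^{iθ₄} gives r₂ω₂e^{iθ₂}+r₃ω₃e^{iθ₃}=r₄ω₄e^{iθ₄}.
Eliminating the other unknown: ω₄ = r₂ω₂ sin(θ₂−θ₃) / [r₄ sin(θ₄−θ₃)].
Numerator sine = -0.27564; denominator sine = +0.52696.
Result = 0.0092·53.62·(-0.27564) / (0.0302·(+0.52696)) = -8.5442 rad/s; magnitude 8.5442 rad/s.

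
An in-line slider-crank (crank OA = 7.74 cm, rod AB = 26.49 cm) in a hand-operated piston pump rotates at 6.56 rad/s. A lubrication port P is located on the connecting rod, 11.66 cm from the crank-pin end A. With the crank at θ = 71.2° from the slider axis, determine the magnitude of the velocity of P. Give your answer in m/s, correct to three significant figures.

0.510

ω = 6.56 rad/s.  Crank-pin speed |V_A| = rω = 0.50774 m/s, perpendicular to OA.
Rod angle: sinφ = −(r/L) sinθ ⇒ φ = -16.057°; ω_rod = −rω cosθ/√(L²−r²sin²θ) = -0.64278 rad/s.
V_P = V_A + ω_rod × AP, with AP = 0.1166 m along the rod.
Components: V_Px = −rω sinθ − a·ω_rod·sinφ = -0.50139 m/s;  V_Py = rω cosθ + a·ω_rod·cosφ = +0.091605 m/s.
|V_P| = √(V_Px² + V_Py²) = 0.50969 m/s.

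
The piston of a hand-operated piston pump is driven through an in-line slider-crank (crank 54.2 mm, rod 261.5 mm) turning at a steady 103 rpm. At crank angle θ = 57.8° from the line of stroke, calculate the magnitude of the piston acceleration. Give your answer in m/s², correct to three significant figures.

2.80

ω = 2π·103/60 = 10.79 rad/s
x(θ) = r cosθ + √(L² − r² sin²θ); with ω constant, a = ω²·d²x/dθ².
d²x/dθ² = −r cosθ − r²(cos2θ)/√u − r⁴ sin²2θ/(4u^{3/2}),  u = L² − r² sin²θ = 0.0662788 m².
Substituting r = 0.0542 m, L = 0.2615 m, θ = 57.8°: d²x/dθ² = -0.024054 m.
a = ω²·d²x/dθ² = (10.79)²·(-0.024054) = -2.7985 m/s²;  |a| = 2.7985 m/s².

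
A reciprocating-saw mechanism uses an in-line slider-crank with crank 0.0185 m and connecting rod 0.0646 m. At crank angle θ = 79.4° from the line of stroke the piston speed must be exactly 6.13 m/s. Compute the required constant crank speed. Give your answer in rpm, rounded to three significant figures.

3050

For an in-line slider-crank, |v_piston| = rω|sinθ|·[1 + r cosθ/√(L² − r² sin²θ)].
With r = 0.0185 m, L = 0.0646 m, θ = 79.4°: the bracketed kinematic factor |dx/dθ| = 0.019183 m.
ω = v/|dx/dθ| = 6.13/0.019183 = 319.56 rad/s.
N = 60ω/(2π) = 3051.6 rpm.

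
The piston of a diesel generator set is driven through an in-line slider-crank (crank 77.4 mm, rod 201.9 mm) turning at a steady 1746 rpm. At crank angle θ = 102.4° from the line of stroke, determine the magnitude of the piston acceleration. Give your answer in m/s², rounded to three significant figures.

1520

ω = 2π·1746/60 = 182.8 rad/s
x(θ) = r cosθ + √(L² − r² sin²θ); with ω constant, a = ω²·d²x/dθ².
d²x/dθ² = −r cosθ − r²(cos2θ)/√u − r⁴ sin²2θ/(4u^{3/2}),  u = L² − r² sin²θ = 0.0350491 m².
Substituting r = 0.0774 m, L = 0.2019 m, θ = 102.4°: d²x/dθ² = +0.045428 m.
a = ω²·d²x/dθ² = (182.8)²·(+0.045428) = +1518.7 m/s²;  |a| = 1518.7 m/s².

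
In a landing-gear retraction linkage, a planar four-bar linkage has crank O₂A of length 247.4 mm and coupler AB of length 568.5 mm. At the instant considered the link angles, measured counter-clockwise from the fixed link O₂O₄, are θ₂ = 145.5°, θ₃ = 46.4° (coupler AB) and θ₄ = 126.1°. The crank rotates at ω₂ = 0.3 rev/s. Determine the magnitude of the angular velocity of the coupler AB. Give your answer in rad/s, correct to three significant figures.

0.277

ω₂ = 1.885 rad/s (from 0.3 rev/s).
Differentiating the loop-closure r₂e^{iθ₂}+r₃e^{iθ₃}=r₁+r₄e^{iθ₄} gives r₂ω₂e^{iθ₂}+r₃ω₃e^{iθ₃}=r₄ω₄e^{iθ₄}.
Eliminating the other unknown: ω₃ = r₂ω₂ sin(θ₄−θ₂) / [r₃ sin(θ₃−θ₄)].
Numerator sine = -0.33216; denominator sine = -0.98389.
Result = 0.2474·1.885·(-0.33216) / (0.5685·(-0.98389)) = +0.27693 rad/s; magnitude 0.27693 rad/s.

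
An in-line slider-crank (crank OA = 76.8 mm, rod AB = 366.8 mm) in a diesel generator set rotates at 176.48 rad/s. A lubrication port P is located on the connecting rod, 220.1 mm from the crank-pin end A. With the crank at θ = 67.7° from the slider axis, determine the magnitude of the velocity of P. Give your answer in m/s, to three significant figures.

13.3

ω = 176.5 rad/s.  Crank-pin speed |V_A| = rω = 13.554 m/s, perpendicular to OA.
Rod angle: sinφ = −(r/L) sinθ ⇒ φ = -11.170°; ω_rod = −rω cosθ/√(L²−r²sin²θ) = -14.292 rad/s.
V_P = V_A + ω_rod × AP, with AP = 0.2201 m along the rod.
Components: V_Px = −rω sinθ − a·ω_rod·sinφ = -13.149 m/s;  V_Py = rω cosθ + a·ω_rod·cosφ = +2.0569 m/s.
|V_P| = √(V_Px² + V_Py²) = 13.309 m/s.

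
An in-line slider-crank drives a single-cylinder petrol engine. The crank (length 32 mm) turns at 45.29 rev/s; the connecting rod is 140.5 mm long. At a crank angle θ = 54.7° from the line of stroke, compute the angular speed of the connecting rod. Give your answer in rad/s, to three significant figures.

38.1

ω = 284.6 rad/s (converted from 45.29 rev/s).
The rod makes angle φ with the slider axis where L sinφ = r sinθ; differentiating, L cosφ·φ̇ = r ω cosθ.
L cosφ = √(L² − r² sin²θ) = 0.13805 m.
|ω_rod| = r ω |cosθ| / √(L² − r² sin²θ) = 0.032·284.6·0.57786/0.13805 = 38.116 rad/s.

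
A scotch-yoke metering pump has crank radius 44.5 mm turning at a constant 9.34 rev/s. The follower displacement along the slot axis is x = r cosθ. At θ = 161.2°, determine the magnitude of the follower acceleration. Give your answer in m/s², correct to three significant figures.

145

ω = 58.68 rad/s (from 9.34 rev/s).
x = r cosθ ⇒ ẍ = −rω² cosθ (ω constant).
|a| = rω²|cosθ| = 0.0445·(58.68)²·|cos 161.2°| = 145.08 m/s².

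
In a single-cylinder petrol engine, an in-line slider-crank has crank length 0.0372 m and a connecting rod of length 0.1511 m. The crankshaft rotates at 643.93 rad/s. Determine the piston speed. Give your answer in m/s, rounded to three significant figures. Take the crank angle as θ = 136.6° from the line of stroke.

ω = 643.9 rad/s
For an in-line slider-crank, x = r cosθ + √(L² − r² sin²θ), so v = −rω sinθ·[1 + r cosθ/√(L² − r² sin²θ)].
With r = 0.0372 m, L = 0.1511 m, θ = 136.6°: √(L² − r² sin²θ) = 0.14892 m.
v = −0.0372·643.9·0.68709·[1 + 0.0372·-0.72657/0.14892] = -13.471 m/s.
|v| = 13.471 m/s.

13.5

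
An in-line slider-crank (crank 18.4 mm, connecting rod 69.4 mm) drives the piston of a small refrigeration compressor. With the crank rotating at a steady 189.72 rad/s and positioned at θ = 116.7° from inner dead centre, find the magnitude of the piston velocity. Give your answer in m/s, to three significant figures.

2.74

ω = 189.7 rad/s
For an in-line slider-crank, x = r cosθ + √(L² − r² sin²θ), so v = −rω sinθ·[1 + r cosθ/√(L² − r² sin²θ)].
With r = 0.0184 m, L = 0.0694 m, θ = 116.7°: √(L² − r² sin²θ) = 0.067425 m.
v = −0.0184·189.7·0.89337·[1 + 0.0184·-0.44932/0.067425] = -2.7362 m/s.
|v| = 2.7362 m/s.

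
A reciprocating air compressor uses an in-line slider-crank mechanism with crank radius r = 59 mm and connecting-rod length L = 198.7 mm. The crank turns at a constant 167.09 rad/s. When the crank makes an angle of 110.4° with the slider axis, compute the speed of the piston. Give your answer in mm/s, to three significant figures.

ω = 167.1 rad/s
For an in-line slider-crank, x = r cosθ + √(L² − r² sin²θ), so v = −rω sinθ·[1 + r cosθ/√(L² − r² sin²θ)].
With r = 0.059 m, L = 0.1987 m, θ = 110.4°: √(L² − r² sin²θ) = 0.19085 m.
v = −0.059·167.1·0.93728·[1 + 0.059·-0.34857/0.19085] = -8.2443 m/s.
|v| = 8.2443 m/s = 8244.3 mm/s.

8240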